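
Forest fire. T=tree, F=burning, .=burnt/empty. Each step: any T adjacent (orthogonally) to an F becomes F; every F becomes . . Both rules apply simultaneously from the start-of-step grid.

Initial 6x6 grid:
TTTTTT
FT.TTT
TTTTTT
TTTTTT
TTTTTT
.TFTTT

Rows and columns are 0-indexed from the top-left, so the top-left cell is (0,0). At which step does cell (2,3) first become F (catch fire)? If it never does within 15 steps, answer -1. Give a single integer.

Step 1: cell (2,3)='T' (+6 fires, +2 burnt)
Step 2: cell (2,3)='T' (+7 fires, +6 burnt)
Step 3: cell (2,3)='T' (+7 fires, +7 burnt)
Step 4: cell (2,3)='F' (+4 fires, +7 burnt)
  -> target ignites at step 4
Step 5: cell (2,3)='.' (+4 fires, +4 burnt)
Step 6: cell (2,3)='.' (+3 fires, +4 burnt)
Step 7: cell (2,3)='.' (+1 fires, +3 burnt)
Step 8: cell (2,3)='.' (+0 fires, +1 burnt)
  fire out at step 8

4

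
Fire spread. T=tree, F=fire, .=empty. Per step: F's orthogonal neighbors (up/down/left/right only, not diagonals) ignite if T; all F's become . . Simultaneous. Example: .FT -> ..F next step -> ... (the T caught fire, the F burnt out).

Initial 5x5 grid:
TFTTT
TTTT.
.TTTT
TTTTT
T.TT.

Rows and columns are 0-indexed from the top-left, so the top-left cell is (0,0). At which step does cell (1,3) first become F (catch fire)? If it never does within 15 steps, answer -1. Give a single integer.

Step 1: cell (1,3)='T' (+3 fires, +1 burnt)
Step 2: cell (1,3)='T' (+4 fires, +3 burnt)
Step 3: cell (1,3)='F' (+4 fires, +4 burnt)
  -> target ignites at step 3
Step 4: cell (1,3)='.' (+3 fires, +4 burnt)
Step 5: cell (1,3)='.' (+4 fires, +3 burnt)
Step 6: cell (1,3)='.' (+2 fires, +4 burnt)
Step 7: cell (1,3)='.' (+0 fires, +2 burnt)
  fire out at step 7

3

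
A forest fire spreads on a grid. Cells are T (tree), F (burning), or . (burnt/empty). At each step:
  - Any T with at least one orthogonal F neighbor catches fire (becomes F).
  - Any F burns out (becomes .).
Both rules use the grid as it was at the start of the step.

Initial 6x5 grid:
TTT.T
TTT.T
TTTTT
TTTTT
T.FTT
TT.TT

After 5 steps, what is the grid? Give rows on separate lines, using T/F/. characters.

Step 1: 2 trees catch fire, 1 burn out
  TTT.T
  TTT.T
  TTTTT
  TTFTT
  T..FT
  TT.TT
Step 2: 5 trees catch fire, 2 burn out
  TTT.T
  TTT.T
  TTFTT
  TF.FT
  T...F
  TT.FT
Step 3: 6 trees catch fire, 5 burn out
  TTT.T
  TTF.T
  TF.FT
  F...F
  T....
  TT..F
Step 4: 5 trees catch fire, 6 burn out
  TTF.T
  TF..T
  F...F
  .....
  F....
  TT...
Step 5: 4 trees catch fire, 5 burn out
  TF..T
  F...F
  .....
  .....
  .....
  FT...

TF..T
F...F
.....
.....
.....
FT...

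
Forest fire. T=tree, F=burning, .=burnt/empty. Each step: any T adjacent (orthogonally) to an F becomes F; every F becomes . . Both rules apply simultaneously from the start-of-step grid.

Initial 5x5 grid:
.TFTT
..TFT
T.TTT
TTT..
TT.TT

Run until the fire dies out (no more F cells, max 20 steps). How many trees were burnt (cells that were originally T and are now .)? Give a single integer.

Step 1: +5 fires, +2 burnt (F count now 5)
Step 2: +3 fires, +5 burnt (F count now 3)
Step 3: +1 fires, +3 burnt (F count now 1)
Step 4: +1 fires, +1 burnt (F count now 1)
Step 5: +2 fires, +1 burnt (F count now 2)
Step 6: +2 fires, +2 burnt (F count now 2)
Step 7: +0 fires, +2 burnt (F count now 0)
Fire out after step 7
Initially T: 16, now '.': 23
Total burnt (originally-T cells now '.'): 14

Answer: 14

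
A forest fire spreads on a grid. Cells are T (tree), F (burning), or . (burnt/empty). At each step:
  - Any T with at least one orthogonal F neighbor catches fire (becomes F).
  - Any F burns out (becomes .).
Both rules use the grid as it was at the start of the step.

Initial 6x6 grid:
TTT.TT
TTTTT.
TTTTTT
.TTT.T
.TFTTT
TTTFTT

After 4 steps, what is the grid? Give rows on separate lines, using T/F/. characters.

Step 1: 5 trees catch fire, 2 burn out
  TTT.TT
  TTTTT.
  TTTTTT
  .TFT.T
  .F.FTT
  TTF.FT
Step 2: 6 trees catch fire, 5 burn out
  TTT.TT
  TTTTT.
  TTFTTT
  .F.F.T
  ....FT
  TF...F
Step 3: 5 trees catch fire, 6 burn out
  TTT.TT
  TTFTT.
  TF.FTT
  .....T
  .....F
  F.....
Step 4: 6 trees catch fire, 5 burn out
  TTF.TT
  TF.FT.
  F...FT
  .....F
  ......
  ......

TTF.TT
TF.FT.
F...FT
.....F
......
......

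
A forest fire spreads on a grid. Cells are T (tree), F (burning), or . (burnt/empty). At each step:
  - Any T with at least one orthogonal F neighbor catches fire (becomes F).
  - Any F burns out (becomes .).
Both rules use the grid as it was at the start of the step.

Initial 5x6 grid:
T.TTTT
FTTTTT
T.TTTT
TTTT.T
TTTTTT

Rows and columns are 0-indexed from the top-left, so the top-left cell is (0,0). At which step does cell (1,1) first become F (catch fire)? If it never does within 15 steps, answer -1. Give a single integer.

Step 1: cell (1,1)='F' (+3 fires, +1 burnt)
  -> target ignites at step 1
Step 2: cell (1,1)='.' (+2 fires, +3 burnt)
Step 3: cell (1,1)='.' (+5 fires, +2 burnt)
Step 4: cell (1,1)='.' (+5 fires, +5 burnt)
Step 5: cell (1,1)='.' (+5 fires, +5 burnt)
Step 6: cell (1,1)='.' (+3 fires, +5 burnt)
Step 7: cell (1,1)='.' (+2 fires, +3 burnt)
Step 8: cell (1,1)='.' (+1 fires, +2 burnt)
Step 9: cell (1,1)='.' (+0 fires, +1 burnt)
  fire out at step 9

1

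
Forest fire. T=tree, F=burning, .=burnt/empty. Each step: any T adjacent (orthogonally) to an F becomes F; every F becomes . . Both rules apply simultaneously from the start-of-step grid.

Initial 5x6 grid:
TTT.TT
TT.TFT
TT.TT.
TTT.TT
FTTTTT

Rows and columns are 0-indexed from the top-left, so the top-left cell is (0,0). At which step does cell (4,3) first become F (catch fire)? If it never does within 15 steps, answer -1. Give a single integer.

Step 1: cell (4,3)='T' (+6 fires, +2 burnt)
Step 2: cell (4,3)='T' (+6 fires, +6 burnt)
Step 3: cell (4,3)='F' (+6 fires, +6 burnt)
  -> target ignites at step 3
Step 4: cell (4,3)='.' (+3 fires, +6 burnt)
Step 5: cell (4,3)='.' (+1 fires, +3 burnt)
Step 6: cell (4,3)='.' (+1 fires, +1 burnt)
Step 7: cell (4,3)='.' (+0 fires, +1 burnt)
  fire out at step 7

3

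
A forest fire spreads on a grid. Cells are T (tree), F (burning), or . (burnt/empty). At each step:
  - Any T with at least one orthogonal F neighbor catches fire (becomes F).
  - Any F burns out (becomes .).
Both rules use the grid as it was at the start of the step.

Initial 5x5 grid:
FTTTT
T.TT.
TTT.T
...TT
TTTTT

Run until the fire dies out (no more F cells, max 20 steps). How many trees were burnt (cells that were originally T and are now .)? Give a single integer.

Answer: 10

Derivation:
Step 1: +2 fires, +1 burnt (F count now 2)
Step 2: +2 fires, +2 burnt (F count now 2)
Step 3: +3 fires, +2 burnt (F count now 3)
Step 4: +3 fires, +3 burnt (F count now 3)
Step 5: +0 fires, +3 burnt (F count now 0)
Fire out after step 5
Initially T: 18, now '.': 17
Total burnt (originally-T cells now '.'): 10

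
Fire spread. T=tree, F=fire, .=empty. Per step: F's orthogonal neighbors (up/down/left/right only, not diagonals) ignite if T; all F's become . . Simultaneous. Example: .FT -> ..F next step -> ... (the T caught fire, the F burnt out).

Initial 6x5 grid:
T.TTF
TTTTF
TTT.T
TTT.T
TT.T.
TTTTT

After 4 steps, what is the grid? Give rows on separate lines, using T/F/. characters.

Step 1: 3 trees catch fire, 2 burn out
  T.TF.
  TTTF.
  TTT.F
  TTT.T
  TT.T.
  TTTTT
Step 2: 3 trees catch fire, 3 burn out
  T.F..
  TTF..
  TTT..
  TTT.F
  TT.T.
  TTTTT
Step 3: 2 trees catch fire, 3 burn out
  T....
  TF...
  TTF..
  TTT..
  TT.T.
  TTTTT
Step 4: 3 trees catch fire, 2 burn out
  T....
  F....
  TF...
  TTF..
  TT.T.
  TTTTT

T....
F....
TF...
TTF..
TT.T.
TTTTT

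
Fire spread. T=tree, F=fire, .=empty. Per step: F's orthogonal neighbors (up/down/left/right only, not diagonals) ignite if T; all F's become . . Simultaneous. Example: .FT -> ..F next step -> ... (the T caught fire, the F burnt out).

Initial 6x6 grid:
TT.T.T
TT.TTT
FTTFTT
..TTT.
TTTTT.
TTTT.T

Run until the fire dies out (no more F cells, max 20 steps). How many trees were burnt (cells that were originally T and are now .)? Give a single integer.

Step 1: +6 fires, +2 burnt (F count now 6)
Step 2: +8 fires, +6 burnt (F count now 8)
Step 3: +5 fires, +8 burnt (F count now 5)
Step 4: +3 fires, +5 burnt (F count now 3)
Step 5: +2 fires, +3 burnt (F count now 2)
Step 6: +1 fires, +2 burnt (F count now 1)
Step 7: +0 fires, +1 burnt (F count now 0)
Fire out after step 7
Initially T: 26, now '.': 35
Total burnt (originally-T cells now '.'): 25

Answer: 25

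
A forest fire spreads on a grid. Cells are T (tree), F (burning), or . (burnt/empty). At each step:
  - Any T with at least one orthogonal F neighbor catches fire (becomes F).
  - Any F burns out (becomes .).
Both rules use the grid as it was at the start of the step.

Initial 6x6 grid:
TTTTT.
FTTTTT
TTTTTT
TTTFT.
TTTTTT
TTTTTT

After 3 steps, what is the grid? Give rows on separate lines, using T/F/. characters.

Step 1: 7 trees catch fire, 2 burn out
  FTTTT.
  .FTTTT
  FTTFTT
  TTF.F.
  TTTFTT
  TTTTTT
Step 2: 11 trees catch fire, 7 burn out
  .FTTT.
  ..FFTT
  .FF.FT
  FF....
  TTF.FT
  TTTFTT
Step 3: 9 trees catch fire, 11 burn out
  ..FFT.
  ....FT
  .....F
  ......
  FF...F
  TTF.FT

..FFT.
....FT
.....F
......
FF...F
TTF.FT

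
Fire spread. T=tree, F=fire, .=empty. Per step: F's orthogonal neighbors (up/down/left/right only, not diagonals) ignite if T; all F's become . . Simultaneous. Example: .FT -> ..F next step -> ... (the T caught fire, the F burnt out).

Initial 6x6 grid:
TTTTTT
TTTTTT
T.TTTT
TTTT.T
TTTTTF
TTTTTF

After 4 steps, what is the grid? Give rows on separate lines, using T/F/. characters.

Step 1: 3 trees catch fire, 2 burn out
  TTTTTT
  TTTTTT
  T.TTTT
  TTTT.F
  TTTTF.
  TTTTF.
Step 2: 3 trees catch fire, 3 burn out
  TTTTTT
  TTTTTT
  T.TTTF
  TTTT..
  TTTF..
  TTTF..
Step 3: 5 trees catch fire, 3 burn out
  TTTTTT
  TTTTTF
  T.TTF.
  TTTF..
  TTF...
  TTF...
Step 4: 6 trees catch fire, 5 burn out
  TTTTTF
  TTTTF.
  T.TF..
  TTF...
  TF....
  TF....

TTTTTF
TTTTF.
T.TF..
TTF...
TF....
TF....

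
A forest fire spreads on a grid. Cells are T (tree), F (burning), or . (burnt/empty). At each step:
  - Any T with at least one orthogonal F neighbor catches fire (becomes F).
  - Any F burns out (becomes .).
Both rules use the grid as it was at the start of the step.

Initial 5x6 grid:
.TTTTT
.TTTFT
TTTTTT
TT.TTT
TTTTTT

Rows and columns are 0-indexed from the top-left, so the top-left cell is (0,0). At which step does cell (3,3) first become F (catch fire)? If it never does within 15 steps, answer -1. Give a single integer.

Step 1: cell (3,3)='T' (+4 fires, +1 burnt)
Step 2: cell (3,3)='T' (+6 fires, +4 burnt)
Step 3: cell (3,3)='F' (+6 fires, +6 burnt)
  -> target ignites at step 3
Step 4: cell (3,3)='.' (+4 fires, +6 burnt)
Step 5: cell (3,3)='.' (+3 fires, +4 burnt)
Step 6: cell (3,3)='.' (+2 fires, +3 burnt)
Step 7: cell (3,3)='.' (+1 fires, +2 burnt)
Step 8: cell (3,3)='.' (+0 fires, +1 burnt)
  fire out at step 8

3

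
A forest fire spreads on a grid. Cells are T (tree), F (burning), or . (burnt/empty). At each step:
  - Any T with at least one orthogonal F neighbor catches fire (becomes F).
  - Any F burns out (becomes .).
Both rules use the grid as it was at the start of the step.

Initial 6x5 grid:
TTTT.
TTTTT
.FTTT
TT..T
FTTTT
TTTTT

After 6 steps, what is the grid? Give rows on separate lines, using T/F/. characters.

Step 1: 6 trees catch fire, 2 burn out
  TTTT.
  TFTTT
  ..FTT
  FF..T
  .FTTT
  FTTTT
Step 2: 6 trees catch fire, 6 burn out
  TFTT.
  F.FTT
  ...FT
  ....T
  ..FTT
  .FTTT
Step 3: 6 trees catch fire, 6 burn out
  F.FT.
  ...FT
  ....F
  ....T
  ...FT
  ..FTT
Step 4: 5 trees catch fire, 6 burn out
  ...F.
  ....F
  .....
  ....F
  ....F
  ...FT
Step 5: 1 trees catch fire, 5 burn out
  .....
  .....
  .....
  .....
  .....
  ....F
Step 6: 0 trees catch fire, 1 burn out
  .....
  .....
  .....
  .....
  .....
  .....

.....
.....
.....
.....
.....
.....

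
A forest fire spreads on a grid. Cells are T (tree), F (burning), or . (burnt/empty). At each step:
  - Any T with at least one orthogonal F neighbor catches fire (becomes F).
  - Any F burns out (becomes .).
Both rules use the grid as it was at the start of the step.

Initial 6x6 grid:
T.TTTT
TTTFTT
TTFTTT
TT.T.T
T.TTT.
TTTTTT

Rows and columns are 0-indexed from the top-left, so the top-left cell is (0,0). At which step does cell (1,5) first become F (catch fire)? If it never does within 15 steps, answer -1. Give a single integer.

Step 1: cell (1,5)='T' (+5 fires, +2 burnt)
Step 2: cell (1,5)='F' (+8 fires, +5 burnt)
  -> target ignites at step 2
Step 3: cell (1,5)='.' (+5 fires, +8 burnt)
Step 4: cell (1,5)='.' (+6 fires, +5 burnt)
Step 5: cell (1,5)='.' (+3 fires, +6 burnt)
Step 6: cell (1,5)='.' (+2 fires, +3 burnt)
Step 7: cell (1,5)='.' (+0 fires, +2 burnt)
  fire out at step 7

2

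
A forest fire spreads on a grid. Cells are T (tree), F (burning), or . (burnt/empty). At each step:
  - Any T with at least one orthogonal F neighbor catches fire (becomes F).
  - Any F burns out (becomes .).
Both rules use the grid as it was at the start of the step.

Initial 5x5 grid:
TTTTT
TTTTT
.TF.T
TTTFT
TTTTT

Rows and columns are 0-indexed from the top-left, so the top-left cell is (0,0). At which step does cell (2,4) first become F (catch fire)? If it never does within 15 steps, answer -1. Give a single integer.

Step 1: cell (2,4)='T' (+5 fires, +2 burnt)
Step 2: cell (2,4)='F' (+7 fires, +5 burnt)
  -> target ignites at step 2
Step 3: cell (2,4)='.' (+6 fires, +7 burnt)
Step 4: cell (2,4)='.' (+3 fires, +6 burnt)
Step 5: cell (2,4)='.' (+0 fires, +3 burnt)
  fire out at step 5

2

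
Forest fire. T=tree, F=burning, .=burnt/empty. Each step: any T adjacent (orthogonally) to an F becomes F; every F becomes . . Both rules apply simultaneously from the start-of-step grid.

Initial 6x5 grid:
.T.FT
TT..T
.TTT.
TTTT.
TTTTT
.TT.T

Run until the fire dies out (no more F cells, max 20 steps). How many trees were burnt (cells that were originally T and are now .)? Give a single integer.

Answer: 2

Derivation:
Step 1: +1 fires, +1 burnt (F count now 1)
Step 2: +1 fires, +1 burnt (F count now 1)
Step 3: +0 fires, +1 burnt (F count now 0)
Fire out after step 3
Initially T: 20, now '.': 12
Total burnt (originally-T cells now '.'): 2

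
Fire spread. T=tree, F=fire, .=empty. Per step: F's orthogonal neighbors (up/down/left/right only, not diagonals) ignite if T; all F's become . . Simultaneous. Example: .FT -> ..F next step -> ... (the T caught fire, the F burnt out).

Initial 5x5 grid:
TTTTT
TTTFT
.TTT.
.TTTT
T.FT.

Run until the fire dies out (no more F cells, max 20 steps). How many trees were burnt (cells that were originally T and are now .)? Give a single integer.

Step 1: +6 fires, +2 burnt (F count now 6)
Step 2: +6 fires, +6 burnt (F count now 6)
Step 3: +4 fires, +6 burnt (F count now 4)
Step 4: +1 fires, +4 burnt (F count now 1)
Step 5: +0 fires, +1 burnt (F count now 0)
Fire out after step 5
Initially T: 18, now '.': 24
Total burnt (originally-T cells now '.'): 17

Answer: 17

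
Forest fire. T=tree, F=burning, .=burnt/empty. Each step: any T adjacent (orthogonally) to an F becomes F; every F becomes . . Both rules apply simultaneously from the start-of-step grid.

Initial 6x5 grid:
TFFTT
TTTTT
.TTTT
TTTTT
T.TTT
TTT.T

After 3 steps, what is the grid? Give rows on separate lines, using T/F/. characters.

Step 1: 4 trees catch fire, 2 burn out
  F..FT
  TFFTT
  .TTTT
  TTTTT
  T.TTT
  TTT.T
Step 2: 5 trees catch fire, 4 burn out
  ....F
  F..FT
  .FFTT
  TTTTT
  T.TTT
  TTT.T
Step 3: 4 trees catch fire, 5 burn out
  .....
  ....F
  ...FT
  TFFTT
  T.TTT
  TTT.T

.....
....F
...FT
TFFTT
T.TTT
TTT.T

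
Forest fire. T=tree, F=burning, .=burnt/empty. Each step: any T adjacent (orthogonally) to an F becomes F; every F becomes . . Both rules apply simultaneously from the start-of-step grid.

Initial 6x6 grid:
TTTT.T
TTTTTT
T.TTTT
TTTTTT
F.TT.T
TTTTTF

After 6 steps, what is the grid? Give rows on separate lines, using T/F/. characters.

Step 1: 4 trees catch fire, 2 burn out
  TTTT.T
  TTTTTT
  T.TTTT
  FTTTTT
  ..TT.F
  FTTTF.
Step 2: 5 trees catch fire, 4 burn out
  TTTT.T
  TTTTTT
  F.TTTT
  .FTTTF
  ..TT..
  .FTF..
Step 3: 6 trees catch fire, 5 burn out
  TTTT.T
  FTTTTT
  ..TTTF
  ..FTF.
  ..TF..
  ..F...
Step 4: 7 trees catch fire, 6 burn out
  FTTT.T
  .FTTTF
  ..FTF.
  ...F..
  ..F...
  ......
Step 5: 5 trees catch fire, 7 burn out
  .FTT.F
  ..FTF.
  ...F..
  ......
  ......
  ......
Step 6: 2 trees catch fire, 5 burn out
  ..FT..
  ...F..
  ......
  ......
  ......
  ......

..FT..
...F..
......
......
......
......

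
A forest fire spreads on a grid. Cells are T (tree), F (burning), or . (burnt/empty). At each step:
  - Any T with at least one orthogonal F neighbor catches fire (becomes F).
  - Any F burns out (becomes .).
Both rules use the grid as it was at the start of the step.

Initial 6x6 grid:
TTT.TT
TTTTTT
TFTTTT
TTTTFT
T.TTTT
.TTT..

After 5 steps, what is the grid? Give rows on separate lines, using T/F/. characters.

Step 1: 8 trees catch fire, 2 burn out
  TTT.TT
  TFTTTT
  F.FTFT
  TFTF.F
  T.TTFT
  .TTT..
Step 2: 10 trees catch fire, 8 burn out
  TFT.TT
  F.FTFT
  ...F.F
  F.F...
  T.TF.F
  .TTT..
Step 3: 8 trees catch fire, 10 burn out
  F.F.FT
  ...F.F
  ......
  ......
  F.F...
  .TTF..
Step 4: 2 trees catch fire, 8 burn out
  .....F
  ......
  ......
  ......
  ......
  .TF...
Step 5: 1 trees catch fire, 2 burn out
  ......
  ......
  ......
  ......
  ......
  .F....

......
......
......
......
......
.F....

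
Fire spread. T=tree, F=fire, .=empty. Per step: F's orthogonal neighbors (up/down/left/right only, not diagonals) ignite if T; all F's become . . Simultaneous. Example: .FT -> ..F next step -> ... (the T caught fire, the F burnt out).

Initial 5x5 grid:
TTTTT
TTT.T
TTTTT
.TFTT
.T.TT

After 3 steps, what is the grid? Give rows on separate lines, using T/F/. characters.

Step 1: 3 trees catch fire, 1 burn out
  TTTTT
  TTT.T
  TTFTT
  .F.FT
  .T.TT
Step 2: 6 trees catch fire, 3 burn out
  TTTTT
  TTF.T
  TF.FT
  ....F
  .F.FT
Step 3: 5 trees catch fire, 6 burn out
  TTFTT
  TF..T
  F...F
  .....
  ....F

TTFTT
TF..T
F...F
.....
....F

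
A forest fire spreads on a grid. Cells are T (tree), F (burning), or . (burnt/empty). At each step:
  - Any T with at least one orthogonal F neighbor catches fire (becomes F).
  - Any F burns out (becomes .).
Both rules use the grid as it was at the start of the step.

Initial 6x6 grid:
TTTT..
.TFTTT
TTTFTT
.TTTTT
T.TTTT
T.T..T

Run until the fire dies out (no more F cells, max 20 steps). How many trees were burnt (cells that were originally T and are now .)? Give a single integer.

Step 1: +6 fires, +2 burnt (F count now 6)
Step 2: +8 fires, +6 burnt (F count now 8)
Step 3: +7 fires, +8 burnt (F count now 7)
Step 4: +2 fires, +7 burnt (F count now 2)
Step 5: +1 fires, +2 burnt (F count now 1)
Step 6: +0 fires, +1 burnt (F count now 0)
Fire out after step 6
Initially T: 26, now '.': 34
Total burnt (originally-T cells now '.'): 24

Answer: 24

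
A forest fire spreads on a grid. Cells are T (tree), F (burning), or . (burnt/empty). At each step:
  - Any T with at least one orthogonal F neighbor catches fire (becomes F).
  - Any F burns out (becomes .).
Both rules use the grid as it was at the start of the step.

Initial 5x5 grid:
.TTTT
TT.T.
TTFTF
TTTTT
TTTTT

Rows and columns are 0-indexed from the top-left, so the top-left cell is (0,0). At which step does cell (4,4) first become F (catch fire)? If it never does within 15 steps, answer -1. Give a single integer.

Step 1: cell (4,4)='T' (+4 fires, +2 burnt)
Step 2: cell (4,4)='F' (+7 fires, +4 burnt)
  -> target ignites at step 2
Step 3: cell (4,4)='.' (+6 fires, +7 burnt)
Step 4: cell (4,4)='.' (+3 fires, +6 burnt)
Step 5: cell (4,4)='.' (+0 fires, +3 burnt)
  fire out at step 5

2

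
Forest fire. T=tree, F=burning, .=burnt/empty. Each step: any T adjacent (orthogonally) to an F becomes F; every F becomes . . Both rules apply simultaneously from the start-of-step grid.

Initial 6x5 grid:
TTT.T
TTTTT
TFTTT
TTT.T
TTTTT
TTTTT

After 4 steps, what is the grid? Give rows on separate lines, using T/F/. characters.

Step 1: 4 trees catch fire, 1 burn out
  TTT.T
  TFTTT
  F.FTT
  TFT.T
  TTTTT
  TTTTT
Step 2: 7 trees catch fire, 4 burn out
  TFT.T
  F.FTT
  ...FT
  F.F.T
  TFTTT
  TTTTT
Step 3: 7 trees catch fire, 7 burn out
  F.F.T
  ...FT
  ....F
  ....T
  F.FTT
  TFTTT
Step 4: 5 trees catch fire, 7 burn out
  ....T
  ....F
  .....
  ....F
  ...FT
  F.FTT

....T
....F
.....
....F
...FT
F.FTT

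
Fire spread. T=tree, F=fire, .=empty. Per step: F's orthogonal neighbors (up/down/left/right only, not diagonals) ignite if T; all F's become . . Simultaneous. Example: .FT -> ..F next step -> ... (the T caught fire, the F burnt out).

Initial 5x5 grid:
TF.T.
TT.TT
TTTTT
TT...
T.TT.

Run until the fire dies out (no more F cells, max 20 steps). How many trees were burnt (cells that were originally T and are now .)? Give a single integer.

Answer: 14

Derivation:
Step 1: +2 fires, +1 burnt (F count now 2)
Step 2: +2 fires, +2 burnt (F count now 2)
Step 3: +3 fires, +2 burnt (F count now 3)
Step 4: +2 fires, +3 burnt (F count now 2)
Step 5: +3 fires, +2 burnt (F count now 3)
Step 6: +2 fires, +3 burnt (F count now 2)
Step 7: +0 fires, +2 burnt (F count now 0)
Fire out after step 7
Initially T: 16, now '.': 23
Total burnt (originally-T cells now '.'): 14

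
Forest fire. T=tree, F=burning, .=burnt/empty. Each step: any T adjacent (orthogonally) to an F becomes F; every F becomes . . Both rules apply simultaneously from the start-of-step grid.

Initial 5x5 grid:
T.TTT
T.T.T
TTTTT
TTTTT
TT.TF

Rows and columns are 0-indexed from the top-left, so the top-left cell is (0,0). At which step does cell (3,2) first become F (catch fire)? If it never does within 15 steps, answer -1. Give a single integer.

Step 1: cell (3,2)='T' (+2 fires, +1 burnt)
Step 2: cell (3,2)='T' (+2 fires, +2 burnt)
Step 3: cell (3,2)='F' (+3 fires, +2 burnt)
  -> target ignites at step 3
Step 4: cell (3,2)='.' (+3 fires, +3 burnt)
Step 5: cell (3,2)='.' (+5 fires, +3 burnt)
Step 6: cell (3,2)='.' (+3 fires, +5 burnt)
Step 7: cell (3,2)='.' (+1 fires, +3 burnt)
Step 8: cell (3,2)='.' (+1 fires, +1 burnt)
Step 9: cell (3,2)='.' (+0 fires, +1 burnt)
  fire out at step 9

3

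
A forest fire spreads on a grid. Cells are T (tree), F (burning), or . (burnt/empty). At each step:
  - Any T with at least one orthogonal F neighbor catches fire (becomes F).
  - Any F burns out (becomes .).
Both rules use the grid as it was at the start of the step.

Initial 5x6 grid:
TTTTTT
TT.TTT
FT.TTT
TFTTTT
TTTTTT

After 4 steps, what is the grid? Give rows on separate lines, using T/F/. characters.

Step 1: 5 trees catch fire, 2 burn out
  TTTTTT
  FT.TTT
  .F.TTT
  F.FTTT
  TFTTTT
Step 2: 5 trees catch fire, 5 burn out
  FTTTTT
  .F.TTT
  ...TTT
  ...FTT
  F.FTTT
Step 3: 4 trees catch fire, 5 burn out
  .FTTTT
  ...TTT
  ...FTT
  ....FT
  ...FTT
Step 4: 5 trees catch fire, 4 burn out
  ..FTTT
  ...FTT
  ....FT
  .....F
  ....FT

..FTTT
...FTT
....FT
.....F
....FT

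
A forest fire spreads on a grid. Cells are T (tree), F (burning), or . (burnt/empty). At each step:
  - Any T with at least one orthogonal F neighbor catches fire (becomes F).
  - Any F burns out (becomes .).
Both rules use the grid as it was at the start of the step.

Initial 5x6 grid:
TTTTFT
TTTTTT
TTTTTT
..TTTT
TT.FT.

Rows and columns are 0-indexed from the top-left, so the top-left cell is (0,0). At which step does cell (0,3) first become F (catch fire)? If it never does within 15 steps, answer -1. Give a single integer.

Step 1: cell (0,3)='F' (+5 fires, +2 burnt)
  -> target ignites at step 1
Step 2: cell (0,3)='.' (+7 fires, +5 burnt)
Step 3: cell (0,3)='.' (+5 fires, +7 burnt)
Step 4: cell (0,3)='.' (+3 fires, +5 burnt)
Step 5: cell (0,3)='.' (+2 fires, +3 burnt)
Step 6: cell (0,3)='.' (+0 fires, +2 burnt)
  fire out at step 6

1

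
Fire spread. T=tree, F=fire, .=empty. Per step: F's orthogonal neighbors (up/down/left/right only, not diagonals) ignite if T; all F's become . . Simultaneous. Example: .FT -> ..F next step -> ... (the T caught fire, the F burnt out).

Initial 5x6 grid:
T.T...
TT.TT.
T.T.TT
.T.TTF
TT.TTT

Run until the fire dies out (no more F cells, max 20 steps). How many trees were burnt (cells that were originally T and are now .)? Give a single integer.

Answer: 9

Derivation:
Step 1: +3 fires, +1 burnt (F count now 3)
Step 2: +3 fires, +3 burnt (F count now 3)
Step 3: +2 fires, +3 burnt (F count now 2)
Step 4: +1 fires, +2 burnt (F count now 1)
Step 5: +0 fires, +1 burnt (F count now 0)
Fire out after step 5
Initially T: 18, now '.': 21
Total burnt (originally-T cells now '.'): 9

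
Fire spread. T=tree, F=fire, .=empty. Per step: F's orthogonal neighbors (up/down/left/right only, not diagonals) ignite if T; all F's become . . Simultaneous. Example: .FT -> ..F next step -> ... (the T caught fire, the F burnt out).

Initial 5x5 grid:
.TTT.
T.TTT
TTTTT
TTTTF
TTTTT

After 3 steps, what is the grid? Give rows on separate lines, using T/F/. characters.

Step 1: 3 trees catch fire, 1 burn out
  .TTT.
  T.TTT
  TTTTF
  TTTF.
  TTTTF
Step 2: 4 trees catch fire, 3 burn out
  .TTT.
  T.TTF
  TTTF.
  TTF..
  TTTF.
Step 3: 4 trees catch fire, 4 burn out
  .TTT.
  T.TF.
  TTF..
  TF...
  TTF..

.TTT.
T.TF.
TTF..
TF...
TTF..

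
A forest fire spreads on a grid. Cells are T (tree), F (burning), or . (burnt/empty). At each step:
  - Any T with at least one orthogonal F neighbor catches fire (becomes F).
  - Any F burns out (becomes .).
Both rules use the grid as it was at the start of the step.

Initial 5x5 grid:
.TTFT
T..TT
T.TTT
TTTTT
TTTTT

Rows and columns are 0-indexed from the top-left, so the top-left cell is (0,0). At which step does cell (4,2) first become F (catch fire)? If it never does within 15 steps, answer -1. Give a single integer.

Step 1: cell (4,2)='T' (+3 fires, +1 burnt)
Step 2: cell (4,2)='T' (+3 fires, +3 burnt)
Step 3: cell (4,2)='T' (+3 fires, +3 burnt)
Step 4: cell (4,2)='T' (+3 fires, +3 burnt)
Step 5: cell (4,2)='F' (+3 fires, +3 burnt)
  -> target ignites at step 5
Step 6: cell (4,2)='.' (+2 fires, +3 burnt)
Step 7: cell (4,2)='.' (+2 fires, +2 burnt)
Step 8: cell (4,2)='.' (+1 fires, +2 burnt)
Step 9: cell (4,2)='.' (+0 fires, +1 burnt)
  fire out at step 9

5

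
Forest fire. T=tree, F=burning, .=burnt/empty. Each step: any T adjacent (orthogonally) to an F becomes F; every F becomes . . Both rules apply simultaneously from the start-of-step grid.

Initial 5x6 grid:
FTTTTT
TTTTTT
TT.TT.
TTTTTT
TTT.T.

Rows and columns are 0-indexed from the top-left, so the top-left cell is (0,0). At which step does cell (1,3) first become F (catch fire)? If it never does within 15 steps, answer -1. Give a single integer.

Step 1: cell (1,3)='T' (+2 fires, +1 burnt)
Step 2: cell (1,3)='T' (+3 fires, +2 burnt)
Step 3: cell (1,3)='T' (+4 fires, +3 burnt)
Step 4: cell (1,3)='F' (+4 fires, +4 burnt)
  -> target ignites at step 4
Step 5: cell (1,3)='.' (+5 fires, +4 burnt)
Step 6: cell (1,3)='.' (+4 fires, +5 burnt)
Step 7: cell (1,3)='.' (+1 fires, +4 burnt)
Step 8: cell (1,3)='.' (+2 fires, +1 burnt)
Step 9: cell (1,3)='.' (+0 fires, +2 burnt)
  fire out at step 9

4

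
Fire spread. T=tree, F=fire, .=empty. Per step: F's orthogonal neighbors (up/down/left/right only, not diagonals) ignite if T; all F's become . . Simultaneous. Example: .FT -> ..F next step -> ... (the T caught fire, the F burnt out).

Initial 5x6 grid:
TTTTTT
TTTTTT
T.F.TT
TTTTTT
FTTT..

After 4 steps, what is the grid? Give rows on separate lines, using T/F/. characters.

Step 1: 4 trees catch fire, 2 burn out
  TTTTTT
  TTFTTT
  T...TT
  FTFTTT
  .FTT..
Step 2: 7 trees catch fire, 4 burn out
  TTFTTT
  TF.FTT
  F...TT
  .F.FTT
  ..FT..
Step 3: 6 trees catch fire, 7 burn out
  TF.FTT
  F...FT
  ....TT
  ....FT
  ...F..
Step 4: 5 trees catch fire, 6 burn out
  F...FT
  .....F
  ....FT
  .....F
  ......

F...FT
.....F
....FT
.....F
......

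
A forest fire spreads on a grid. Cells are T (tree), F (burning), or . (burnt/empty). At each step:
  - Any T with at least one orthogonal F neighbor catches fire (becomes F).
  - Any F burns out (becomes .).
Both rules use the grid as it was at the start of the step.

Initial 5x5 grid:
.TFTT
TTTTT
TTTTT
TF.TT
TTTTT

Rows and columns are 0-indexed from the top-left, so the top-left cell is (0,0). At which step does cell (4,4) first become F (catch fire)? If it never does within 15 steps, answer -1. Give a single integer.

Step 1: cell (4,4)='T' (+6 fires, +2 burnt)
Step 2: cell (4,4)='T' (+7 fires, +6 burnt)
Step 3: cell (4,4)='T' (+4 fires, +7 burnt)
Step 4: cell (4,4)='F' (+3 fires, +4 burnt)
  -> target ignites at step 4
Step 5: cell (4,4)='.' (+1 fires, +3 burnt)
Step 6: cell (4,4)='.' (+0 fires, +1 burnt)
  fire out at step 6

4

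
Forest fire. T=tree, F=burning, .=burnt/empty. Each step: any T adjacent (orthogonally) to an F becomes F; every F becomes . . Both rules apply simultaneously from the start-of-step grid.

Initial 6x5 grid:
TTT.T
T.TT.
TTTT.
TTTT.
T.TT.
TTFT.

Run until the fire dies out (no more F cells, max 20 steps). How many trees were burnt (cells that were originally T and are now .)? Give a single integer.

Step 1: +3 fires, +1 burnt (F count now 3)
Step 2: +3 fires, +3 burnt (F count now 3)
Step 3: +4 fires, +3 burnt (F count now 4)
Step 4: +4 fires, +4 burnt (F count now 4)
Step 5: +3 fires, +4 burnt (F count now 3)
Step 6: +2 fires, +3 burnt (F count now 2)
Step 7: +1 fires, +2 burnt (F count now 1)
Step 8: +0 fires, +1 burnt (F count now 0)
Fire out after step 8
Initially T: 21, now '.': 29
Total burnt (originally-T cells now '.'): 20

Answer: 20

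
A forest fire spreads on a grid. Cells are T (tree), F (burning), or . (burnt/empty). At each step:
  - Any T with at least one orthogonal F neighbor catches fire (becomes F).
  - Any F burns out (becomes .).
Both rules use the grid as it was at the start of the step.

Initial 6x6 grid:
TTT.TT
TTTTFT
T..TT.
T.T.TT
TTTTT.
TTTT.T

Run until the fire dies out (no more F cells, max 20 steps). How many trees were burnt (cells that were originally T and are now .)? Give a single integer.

Answer: 26

Derivation:
Step 1: +4 fires, +1 burnt (F count now 4)
Step 2: +4 fires, +4 burnt (F count now 4)
Step 3: +4 fires, +4 burnt (F count now 4)
Step 4: +3 fires, +4 burnt (F count now 3)
Step 5: +4 fires, +3 burnt (F count now 4)
Step 6: +4 fires, +4 burnt (F count now 4)
Step 7: +2 fires, +4 burnt (F count now 2)
Step 8: +1 fires, +2 burnt (F count now 1)
Step 9: +0 fires, +1 burnt (F count now 0)
Fire out after step 9
Initially T: 27, now '.': 35
Total burnt (originally-T cells now '.'): 26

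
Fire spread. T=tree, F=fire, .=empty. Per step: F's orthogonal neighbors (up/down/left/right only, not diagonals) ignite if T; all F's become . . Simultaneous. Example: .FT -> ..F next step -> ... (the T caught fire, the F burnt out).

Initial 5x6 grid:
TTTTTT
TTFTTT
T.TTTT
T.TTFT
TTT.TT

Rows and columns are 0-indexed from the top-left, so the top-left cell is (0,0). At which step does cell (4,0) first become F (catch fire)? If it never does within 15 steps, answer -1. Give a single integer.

Step 1: cell (4,0)='T' (+8 fires, +2 burnt)
Step 2: cell (4,0)='T' (+8 fires, +8 burnt)
Step 3: cell (4,0)='T' (+5 fires, +8 burnt)
Step 4: cell (4,0)='T' (+3 fires, +5 burnt)
Step 5: cell (4,0)='F' (+1 fires, +3 burnt)
  -> target ignites at step 5
Step 6: cell (4,0)='.' (+0 fires, +1 burnt)
  fire out at step 6

5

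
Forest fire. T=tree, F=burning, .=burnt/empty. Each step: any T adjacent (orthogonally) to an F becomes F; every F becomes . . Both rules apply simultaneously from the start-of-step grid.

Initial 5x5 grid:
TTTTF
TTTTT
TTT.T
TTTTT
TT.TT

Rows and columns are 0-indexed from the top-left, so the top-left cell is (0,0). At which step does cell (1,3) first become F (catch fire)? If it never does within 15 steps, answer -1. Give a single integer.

Step 1: cell (1,3)='T' (+2 fires, +1 burnt)
Step 2: cell (1,3)='F' (+3 fires, +2 burnt)
  -> target ignites at step 2
Step 3: cell (1,3)='.' (+3 fires, +3 burnt)
Step 4: cell (1,3)='.' (+5 fires, +3 burnt)
Step 5: cell (1,3)='.' (+4 fires, +5 burnt)
Step 6: cell (1,3)='.' (+2 fires, +4 burnt)
Step 7: cell (1,3)='.' (+2 fires, +2 burnt)
Step 8: cell (1,3)='.' (+1 fires, +2 burnt)
Step 9: cell (1,3)='.' (+0 fires, +1 burnt)
  fire out at step 9

2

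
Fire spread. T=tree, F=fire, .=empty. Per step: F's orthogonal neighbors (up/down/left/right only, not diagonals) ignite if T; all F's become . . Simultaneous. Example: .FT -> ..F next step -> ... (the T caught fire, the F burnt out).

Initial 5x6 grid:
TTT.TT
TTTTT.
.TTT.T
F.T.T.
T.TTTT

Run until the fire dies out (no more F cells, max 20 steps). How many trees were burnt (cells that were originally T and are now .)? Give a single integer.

Answer: 1

Derivation:
Step 1: +1 fires, +1 burnt (F count now 1)
Step 2: +0 fires, +1 burnt (F count now 0)
Fire out after step 2
Initially T: 21, now '.': 10
Total burnt (originally-T cells now '.'): 1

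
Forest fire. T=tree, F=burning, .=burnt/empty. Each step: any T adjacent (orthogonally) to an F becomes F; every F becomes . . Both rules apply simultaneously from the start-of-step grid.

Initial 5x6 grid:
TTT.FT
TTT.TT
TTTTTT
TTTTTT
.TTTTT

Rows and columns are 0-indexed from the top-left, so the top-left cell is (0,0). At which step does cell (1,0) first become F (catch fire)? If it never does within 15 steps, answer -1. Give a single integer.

Step 1: cell (1,0)='T' (+2 fires, +1 burnt)
Step 2: cell (1,0)='T' (+2 fires, +2 burnt)
Step 3: cell (1,0)='T' (+3 fires, +2 burnt)
Step 4: cell (1,0)='T' (+4 fires, +3 burnt)
Step 5: cell (1,0)='T' (+5 fires, +4 burnt)
Step 6: cell (1,0)='T' (+5 fires, +5 burnt)
Step 7: cell (1,0)='F' (+4 fires, +5 burnt)
  -> target ignites at step 7
Step 8: cell (1,0)='.' (+1 fires, +4 burnt)
Step 9: cell (1,0)='.' (+0 fires, +1 burnt)
  fire out at step 9

7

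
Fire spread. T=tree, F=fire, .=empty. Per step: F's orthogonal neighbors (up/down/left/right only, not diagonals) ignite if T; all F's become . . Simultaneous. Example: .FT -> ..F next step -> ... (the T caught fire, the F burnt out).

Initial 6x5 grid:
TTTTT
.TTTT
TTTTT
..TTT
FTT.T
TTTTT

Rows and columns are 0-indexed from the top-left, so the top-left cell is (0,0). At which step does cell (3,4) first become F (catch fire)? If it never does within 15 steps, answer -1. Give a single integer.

Step 1: cell (3,4)='T' (+2 fires, +1 burnt)
Step 2: cell (3,4)='T' (+2 fires, +2 burnt)
Step 3: cell (3,4)='T' (+2 fires, +2 burnt)
Step 4: cell (3,4)='T' (+3 fires, +2 burnt)
Step 5: cell (3,4)='F' (+5 fires, +3 burnt)
  -> target ignites at step 5
Step 6: cell (3,4)='.' (+6 fires, +5 burnt)
Step 7: cell (3,4)='.' (+3 fires, +6 burnt)
Step 8: cell (3,4)='.' (+2 fires, +3 burnt)
Step 9: cell (3,4)='.' (+0 fires, +2 burnt)
  fire out at step 9

5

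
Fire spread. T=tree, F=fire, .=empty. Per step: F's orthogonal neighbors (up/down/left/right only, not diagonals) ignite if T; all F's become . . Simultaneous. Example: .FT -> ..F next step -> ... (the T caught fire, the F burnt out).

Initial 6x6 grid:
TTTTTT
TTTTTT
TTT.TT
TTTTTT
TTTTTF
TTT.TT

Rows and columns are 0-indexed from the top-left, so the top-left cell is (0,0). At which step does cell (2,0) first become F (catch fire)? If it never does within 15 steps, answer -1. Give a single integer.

Step 1: cell (2,0)='T' (+3 fires, +1 burnt)
Step 2: cell (2,0)='T' (+4 fires, +3 burnt)
Step 3: cell (2,0)='T' (+4 fires, +4 burnt)
Step 4: cell (2,0)='T' (+5 fires, +4 burnt)
Step 5: cell (2,0)='T' (+6 fires, +5 burnt)
Step 6: cell (2,0)='T' (+5 fires, +6 burnt)
Step 7: cell (2,0)='F' (+3 fires, +5 burnt)
  -> target ignites at step 7
Step 8: cell (2,0)='.' (+2 fires, +3 burnt)
Step 9: cell (2,0)='.' (+1 fires, +2 burnt)
Step 10: cell (2,0)='.' (+0 fires, +1 burnt)
  fire out at step 10

7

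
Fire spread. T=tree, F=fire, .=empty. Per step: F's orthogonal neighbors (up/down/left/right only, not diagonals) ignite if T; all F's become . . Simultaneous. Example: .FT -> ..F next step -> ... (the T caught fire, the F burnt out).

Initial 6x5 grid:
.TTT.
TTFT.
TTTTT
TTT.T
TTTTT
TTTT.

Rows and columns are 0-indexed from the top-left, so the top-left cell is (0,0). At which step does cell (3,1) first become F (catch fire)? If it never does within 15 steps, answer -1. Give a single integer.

Step 1: cell (3,1)='T' (+4 fires, +1 burnt)
Step 2: cell (3,1)='T' (+6 fires, +4 burnt)
Step 3: cell (3,1)='F' (+4 fires, +6 burnt)
  -> target ignites at step 3
Step 4: cell (3,1)='.' (+5 fires, +4 burnt)
Step 5: cell (3,1)='.' (+4 fires, +5 burnt)
Step 6: cell (3,1)='.' (+1 fires, +4 burnt)
Step 7: cell (3,1)='.' (+0 fires, +1 burnt)
  fire out at step 7

3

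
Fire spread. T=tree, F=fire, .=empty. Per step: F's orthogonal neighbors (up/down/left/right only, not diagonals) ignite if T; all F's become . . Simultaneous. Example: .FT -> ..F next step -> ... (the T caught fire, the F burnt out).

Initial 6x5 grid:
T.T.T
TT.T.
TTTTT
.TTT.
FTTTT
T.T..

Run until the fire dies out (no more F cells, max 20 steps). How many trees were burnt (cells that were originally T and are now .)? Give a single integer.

Step 1: +2 fires, +1 burnt (F count now 2)
Step 2: +2 fires, +2 burnt (F count now 2)
Step 3: +4 fires, +2 burnt (F count now 4)
Step 4: +5 fires, +4 burnt (F count now 5)
Step 5: +2 fires, +5 burnt (F count now 2)
Step 6: +3 fires, +2 burnt (F count now 3)
Step 7: +0 fires, +3 burnt (F count now 0)
Fire out after step 7
Initially T: 20, now '.': 28
Total burnt (originally-T cells now '.'): 18

Answer: 18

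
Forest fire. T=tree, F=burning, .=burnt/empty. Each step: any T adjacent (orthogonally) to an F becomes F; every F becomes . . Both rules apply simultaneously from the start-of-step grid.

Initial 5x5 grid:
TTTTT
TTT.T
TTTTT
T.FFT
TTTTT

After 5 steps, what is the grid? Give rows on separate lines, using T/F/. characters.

Step 1: 5 trees catch fire, 2 burn out
  TTTTT
  TTT.T
  TTFFT
  T...F
  TTFFT
Step 2: 5 trees catch fire, 5 burn out
  TTTTT
  TTF.T
  TF..F
  T....
  TF..F
Step 3: 5 trees catch fire, 5 burn out
  TTFTT
  TF..F
  F....
  T....
  F....
Step 4: 5 trees catch fire, 5 burn out
  TF.FF
  F....
  .....
  F....
  .....
Step 5: 1 trees catch fire, 5 burn out
  F....
  .....
  .....
  .....
  .....

F....
.....
.....
.....
.....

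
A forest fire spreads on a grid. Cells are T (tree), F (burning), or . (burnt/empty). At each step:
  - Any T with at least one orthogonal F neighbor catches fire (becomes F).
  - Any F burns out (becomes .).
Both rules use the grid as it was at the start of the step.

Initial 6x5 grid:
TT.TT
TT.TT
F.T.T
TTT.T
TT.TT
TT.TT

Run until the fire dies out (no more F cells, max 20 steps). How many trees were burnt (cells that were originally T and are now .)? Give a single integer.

Step 1: +2 fires, +1 burnt (F count now 2)
Step 2: +4 fires, +2 burnt (F count now 4)
Step 3: +4 fires, +4 burnt (F count now 4)
Step 4: +2 fires, +4 burnt (F count now 2)
Step 5: +0 fires, +2 burnt (F count now 0)
Fire out after step 5
Initially T: 22, now '.': 20
Total burnt (originally-T cells now '.'): 12

Answer: 12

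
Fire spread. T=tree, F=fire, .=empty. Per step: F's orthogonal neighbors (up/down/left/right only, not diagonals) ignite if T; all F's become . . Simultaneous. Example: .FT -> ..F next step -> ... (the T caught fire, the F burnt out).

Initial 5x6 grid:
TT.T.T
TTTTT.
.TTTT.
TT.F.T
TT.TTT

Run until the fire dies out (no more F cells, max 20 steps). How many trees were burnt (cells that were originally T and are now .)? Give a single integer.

Step 1: +2 fires, +1 burnt (F count now 2)
Step 2: +4 fires, +2 burnt (F count now 4)
Step 3: +5 fires, +4 burnt (F count now 5)
Step 4: +3 fires, +5 burnt (F count now 3)
Step 5: +4 fires, +3 burnt (F count now 4)
Step 6: +2 fires, +4 burnt (F count now 2)
Step 7: +0 fires, +2 burnt (F count now 0)
Fire out after step 7
Initially T: 21, now '.': 29
Total burnt (originally-T cells now '.'): 20

Answer: 20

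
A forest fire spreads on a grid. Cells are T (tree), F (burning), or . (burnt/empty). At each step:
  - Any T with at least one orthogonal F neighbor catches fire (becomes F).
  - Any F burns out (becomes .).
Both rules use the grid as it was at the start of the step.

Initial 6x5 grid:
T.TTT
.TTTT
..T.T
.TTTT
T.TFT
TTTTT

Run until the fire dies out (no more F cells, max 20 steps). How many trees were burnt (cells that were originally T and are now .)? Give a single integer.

Answer: 21

Derivation:
Step 1: +4 fires, +1 burnt (F count now 4)
Step 2: +4 fires, +4 burnt (F count now 4)
Step 3: +4 fires, +4 burnt (F count now 4)
Step 4: +3 fires, +4 burnt (F count now 3)
Step 5: +5 fires, +3 burnt (F count now 5)
Step 6: +1 fires, +5 burnt (F count now 1)
Step 7: +0 fires, +1 burnt (F count now 0)
Fire out after step 7
Initially T: 22, now '.': 29
Total burnt (originally-T cells now '.'): 21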